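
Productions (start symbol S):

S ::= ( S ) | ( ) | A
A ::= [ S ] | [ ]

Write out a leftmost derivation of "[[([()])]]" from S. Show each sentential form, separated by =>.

S => A   [S ::= A]
A => [S]   [A ::= [ S ]]
[S] => [A]   [S ::= A]
[A] => [[S]]   [A ::= [ S ]]
[[S]] => [[(S)]]   [S ::= ( S )]
[[(S)]] => [[(A)]]   [S ::= A]
[[(A)]] => [[([S])]]   [A ::= [ S ]]
[[([S])]] => [[([()])]]   [S ::= ( )]

S => A => [S] => [A] => [[S]] => [[(S)]] => [[(A)]] => [[([S])]] => [[([()])]]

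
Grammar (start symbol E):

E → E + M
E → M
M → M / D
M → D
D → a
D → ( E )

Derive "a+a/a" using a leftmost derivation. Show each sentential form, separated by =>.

E => E+M => M+M => D+M => a+M => a+M/D => a+D/D => a+a/D => a+a/a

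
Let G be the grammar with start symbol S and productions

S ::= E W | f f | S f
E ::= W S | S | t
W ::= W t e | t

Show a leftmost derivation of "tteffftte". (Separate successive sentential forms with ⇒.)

S ⇒ EW   [S ::= E W]
EW ⇒ WSW   [E ::= W S]
WSW ⇒ WteSW   [W ::= W t e]
WteSW ⇒ tteSW   [W ::= t]
tteSW ⇒ tteSfW   [S ::= S f]
tteSfW ⇒ ttefffW   [S ::= f f]
ttefffW ⇒ ttefffWte   [W ::= W t e]
ttefffWte ⇒ tteffftte   [W ::= t]

S⇒EW⇒WSW⇒WteSW⇒tteSW⇒tteSfW⇒ttefffW⇒ttefffWte⇒tteffftte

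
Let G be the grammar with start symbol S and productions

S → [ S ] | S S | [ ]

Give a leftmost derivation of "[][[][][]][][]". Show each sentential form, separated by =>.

S => SS   [S → S S]
SS => SSS   [S → S S]
SSS => SSSS   [S → S S]
SSSS => []SSS   [S → [ ]]
[]SSS => [][S]SS   [S → [ S ]]
[][S]SS => [][SS]SS   [S → S S]
[][SS]SS => [][[]S]SS   [S → [ ]]
[][[]S]SS => [][[]SS]SS   [S → S S]
[][[]SS]SS => [][[][]S]SS   [S → [ ]]
[][[][]S]SS => [][[][][]]SS   [S → [ ]]
[][[][][]]SS => [][[][][]][]S   [S → [ ]]
[][[][][]][]S => [][[][][]][][]   [S → [ ]]

S => SS => SSS => SSSS => []SSS => [][S]SS => [][SS]SS => [][[]S]SS => [][[]SS]SS => [][[][]S]SS => [][[][][]]SS => [][[][][]][]S => [][[][][]][][]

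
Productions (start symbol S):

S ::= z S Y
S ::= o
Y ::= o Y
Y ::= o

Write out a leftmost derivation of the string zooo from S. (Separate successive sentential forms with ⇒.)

S ⇒ zSY   [S ::= z S Y]
zSY ⇒ zoY   [S ::= o]
zoY ⇒ zooY   [Y ::= o Y]
zooY ⇒ zooo   [Y ::= o]

S ⇒ zSY ⇒ zoY ⇒ zooY ⇒ zooo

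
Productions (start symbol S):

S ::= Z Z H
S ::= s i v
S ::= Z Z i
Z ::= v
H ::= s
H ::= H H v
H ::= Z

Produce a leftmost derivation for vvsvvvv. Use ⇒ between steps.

S ⇒ ZZH ⇒ vZH ⇒ vvH ⇒ vvHHv ⇒ vvHHvHv ⇒ vvsHvHv ⇒ vvsZvHv ⇒ vvsvvHv ⇒ vvsvvZv ⇒ vvsvvvv

S ⇒ ZZH   [S ::= Z Z H]
ZZH ⇒ vZH   [Z ::= v]
vZH ⇒ vvH   [Z ::= v]
vvH ⇒ vvHHv   [H ::= H H v]
vvHHv ⇒ vvHHvHv   [H ::= H H v]
vvHHvHv ⇒ vvsHvHv   [H ::= s]
vvsHvHv ⇒ vvsZvHv   [H ::= Z]
vvsZvHv ⇒ vvsvvHv   [Z ::= v]
vvsvvHv ⇒ vvsvvZv   [H ::= Z]
vvsvvZv ⇒ vvsvvvv   [Z ::= v]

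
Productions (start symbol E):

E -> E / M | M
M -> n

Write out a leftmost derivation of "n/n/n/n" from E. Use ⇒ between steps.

E ⇒ E/M ⇒ E/M/M ⇒ E/M/M/M ⇒ M/M/M/M ⇒ n/M/M/M ⇒ n/n/M/M ⇒ n/n/n/M ⇒ n/n/n/n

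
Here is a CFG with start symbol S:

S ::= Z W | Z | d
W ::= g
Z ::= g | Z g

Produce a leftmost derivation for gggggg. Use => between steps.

S => Z => Zg => Zgg => Zggg => Zgggg => Zggggg => gggggg

S => Z   [S ::= Z]
Z => Zg   [Z ::= Z g]
Zg => Zgg   [Z ::= Z g]
Zgg => Zggg   [Z ::= Z g]
Zggg => Zgggg   [Z ::= Z g]
Zgggg => Zggggg   [Z ::= Z g]
Zggggg => gggggg   [Z ::= g]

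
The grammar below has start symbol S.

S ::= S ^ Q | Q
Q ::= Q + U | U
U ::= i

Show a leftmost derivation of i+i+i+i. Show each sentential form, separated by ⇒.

S ⇒ Q ⇒ Q+U ⇒ Q+U+U ⇒ Q+U+U+U ⇒ U+U+U+U ⇒ i+U+U+U ⇒ i+i+U+U ⇒ i+i+i+U ⇒ i+i+i+i

S ⇒ Q   [S ::= Q]
Q ⇒ Q+U   [Q ::= Q + U]
Q+U ⇒ Q+U+U   [Q ::= Q + U]
Q+U+U ⇒ Q+U+U+U   [Q ::= Q + U]
Q+U+U+U ⇒ U+U+U+U   [Q ::= U]
U+U+U+U ⇒ i+U+U+U   [U ::= i]
i+U+U+U ⇒ i+i+U+U   [U ::= i]
i+i+U+U ⇒ i+i+i+U   [U ::= i]
i+i+i+U ⇒ i+i+i+i   [U ::= i]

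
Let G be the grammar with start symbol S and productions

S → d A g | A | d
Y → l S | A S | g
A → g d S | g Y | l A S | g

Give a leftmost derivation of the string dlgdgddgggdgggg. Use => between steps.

S => dAg   [S → d A g]
dAg => dlASg   [A → l A S]
dlASg => dlgdSSg   [A → g d S]
dlgdSSg => dlgdASg   [S → A]
dlgdASg => dlgdgdSSg   [A → g d S]
dlgdgdSSg => dlgdgddAgSg   [S → d A g]
dlgdgddAgSg => dlgdgddgYgSg   [A → g Y]
dlgdgddgYgSg => dlgdgddgggSg   [Y → g]
dlgdgddgggSg => dlgdgddgggdAgg   [S → d A g]
dlgdgddgggdAgg => dlgdgddgggdgYgg   [A → g Y]
dlgdgddgggdgYgg => dlgdgddgggdgggg   [Y → g]

S=>dAg=>dlASg=>dlgdSSg=>dlgdASg=>dlgdgdSSg=>dlgdgddAgSg=>dlgdgddgYgSg=>dlgdgddgggSg=>dlgdgddgggdAgg=>dlgdgddgggdgYgg=>dlgdgddgggdgggg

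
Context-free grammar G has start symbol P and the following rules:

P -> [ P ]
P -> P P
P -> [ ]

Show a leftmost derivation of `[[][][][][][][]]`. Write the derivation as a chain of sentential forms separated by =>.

P => [P] => [PP] => [PPP] => [PPPP] => [PPPPP] => [PPPPPP] => [PPPPPPP] => [[]PPPPPP] => [[][]PPPPP] => [[][][]PPPP] => [[][][][]PPP] => [[][][][][]PP] => [[][][][][][]P] => [[][][][][][][]]

P => [P]   [P -> [ P ]]
[P] => [PP]   [P -> P P]
[PP] => [PPP]   [P -> P P]
[PPP] => [PPPP]   [P -> P P]
[PPPP] => [PPPPP]   [P -> P P]
[PPPPP] => [PPPPPP]   [P -> P P]
[PPPPPP] => [PPPPPPP]   [P -> P P]
[PPPPPPP] => [[]PPPPPP]   [P -> [ ]]
[[]PPPPPP] => [[][]PPPPP]   [P -> [ ]]
[[][]PPPPP] => [[][][]PPPP]   [P -> [ ]]
[[][][]PPPP] => [[][][][]PPP]   [P -> [ ]]
[[][][][]PPP] => [[][][][][]PP]   [P -> [ ]]
[[][][][][]PP] => [[][][][][][]P]   [P -> [ ]]
[[][][][][][]P] => [[][][][][][][]]   [P -> [ ]]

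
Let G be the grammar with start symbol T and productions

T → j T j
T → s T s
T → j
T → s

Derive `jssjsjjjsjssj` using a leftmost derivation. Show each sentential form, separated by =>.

T=>jTj=>jsTsj=>jssTssj=>jssjTjssj=>jssjsTsjssj=>jssjsjTjsjssj=>jssjsjjjsjssj

T => jTj   [T → j T j]
jTj => jsTsj   [T → s T s]
jsTsj => jssTssj   [T → s T s]
jssTssj => jssjTjssj   [T → j T j]
jssjTjssj => jssjsTsjssj   [T → s T s]
jssjsTsjssj => jssjsjTjsjssj   [T → j T j]
jssjsjTjsjssj => jssjsjjjsjssj   [T → j]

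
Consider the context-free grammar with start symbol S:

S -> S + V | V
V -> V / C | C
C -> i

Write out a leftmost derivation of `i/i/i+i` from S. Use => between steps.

S => S+V   [S -> S + V]
S+V => V+V   [S -> V]
V+V => V/C+V   [V -> V / C]
V/C+V => V/C/C+V   [V -> V / C]
V/C/C+V => C/C/C+V   [V -> C]
C/C/C+V => i/C/C+V   [C -> i]
i/C/C+V => i/i/C+V   [C -> i]
i/i/C+V => i/i/i+V   [C -> i]
i/i/i+V => i/i/i+C   [V -> C]
i/i/i+C => i/i/i+i   [C -> i]

S => S+V => V+V => V/C+V => V/C/C+V => C/C/C+V => i/C/C+V => i/i/C+V => i/i/i+V => i/i/i+C => i/i/i+i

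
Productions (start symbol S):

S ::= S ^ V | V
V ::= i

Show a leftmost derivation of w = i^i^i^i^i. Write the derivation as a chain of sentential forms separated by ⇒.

S ⇒ S^V ⇒ S^V^V ⇒ S^V^V^V ⇒ S^V^V^V^V ⇒ V^V^V^V^V ⇒ i^V^V^V^V ⇒ i^i^V^V^V ⇒ i^i^i^V^V ⇒ i^i^i^i^V ⇒ i^i^i^i^i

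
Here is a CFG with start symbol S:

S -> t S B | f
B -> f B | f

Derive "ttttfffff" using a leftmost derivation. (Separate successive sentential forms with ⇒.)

S ⇒ tSB ⇒ ttSBB ⇒ tttSBBB ⇒ ttttSBBBB ⇒ ttttfBBBB ⇒ ttttffBBB ⇒ ttttfffBB ⇒ ttttffffB ⇒ ttttfffff

S ⇒ tSB   [S -> t S B]
tSB ⇒ ttSBB   [S -> t S B]
ttSBB ⇒ tttSBBB   [S -> t S B]
tttSBBB ⇒ ttttSBBBB   [S -> t S B]
ttttSBBBB ⇒ ttttfBBBB   [S -> f]
ttttfBBBB ⇒ ttttffBBB   [B -> f]
ttttffBBB ⇒ ttttfffBB   [B -> f]
ttttfffBB ⇒ ttttffffB   [B -> f]
ttttffffB ⇒ ttttfffff   [B -> f]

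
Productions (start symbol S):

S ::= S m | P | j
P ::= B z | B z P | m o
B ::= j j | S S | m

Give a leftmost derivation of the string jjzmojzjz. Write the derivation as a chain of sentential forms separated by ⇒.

S ⇒ P ⇒ Bz ⇒ SSz ⇒ PSz ⇒ BzSz ⇒ SSzSz ⇒ PSzSz ⇒ BzPSzSz ⇒ jjzPSzSz ⇒ jjzmoSzSz ⇒ jjzmojzSz ⇒ jjzmojzjz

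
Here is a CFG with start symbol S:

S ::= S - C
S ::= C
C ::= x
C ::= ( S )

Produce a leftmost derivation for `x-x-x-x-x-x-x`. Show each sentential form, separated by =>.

S => S-C => S-C-C => S-C-C-C => S-C-C-C-C => S-C-C-C-C-C => S-C-C-C-C-C-C => C-C-C-C-C-C-C => x-C-C-C-C-C-C => x-x-C-C-C-C-C => x-x-x-C-C-C-C => x-x-x-x-C-C-C => x-x-x-x-x-C-C => x-x-x-x-x-x-C => x-x-x-x-x-x-x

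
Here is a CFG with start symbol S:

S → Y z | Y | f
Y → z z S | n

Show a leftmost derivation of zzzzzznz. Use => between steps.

S => Y => zzS => zzYz => zzzzSz => zzzzYz => zzzzzzSz => zzzzzzYz => zzzzzznz

S => Y   [S → Y]
Y => zzS   [Y → z z S]
zzS => zzYz   [S → Y z]
zzYz => zzzzSz   [Y → z z S]
zzzzSz => zzzzYz   [S → Y]
zzzzYz => zzzzzzSz   [Y → z z S]
zzzzzzSz => zzzzzzYz   [S → Y]
zzzzzzYz => zzzzzznz   [Y → n]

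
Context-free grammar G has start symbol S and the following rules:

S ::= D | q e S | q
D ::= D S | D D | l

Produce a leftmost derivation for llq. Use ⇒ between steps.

S ⇒ D   [S ::= D]
D ⇒ DS   [D ::= D S]
DS ⇒ DDS   [D ::= D D]
DDS ⇒ lDS   [D ::= l]
lDS ⇒ llS   [D ::= l]
llS ⇒ llq   [S ::= q]

S ⇒ D ⇒ DS ⇒ DDS ⇒ lDS ⇒ llS ⇒ llq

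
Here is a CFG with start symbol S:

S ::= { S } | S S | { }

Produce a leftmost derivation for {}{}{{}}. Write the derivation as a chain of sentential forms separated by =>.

S => SS   [S ::= S S]
SS => {}S   [S ::= { }]
{}S => {}SS   [S ::= S S]
{}SS => {}{}S   [S ::= { }]
{}{}S => {}{}{S}   [S ::= { S }]
{}{}{S} => {}{}{{}}   [S ::= { }]

S => SS => {}S => {}SS => {}{}S => {}{}{S} => {}{}{{}}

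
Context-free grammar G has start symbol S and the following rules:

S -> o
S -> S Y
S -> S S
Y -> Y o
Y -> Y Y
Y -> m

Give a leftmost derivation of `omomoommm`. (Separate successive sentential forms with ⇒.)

S ⇒ SY ⇒ SYY ⇒ oYY ⇒ oYYY ⇒ oYYYY ⇒ oYoYYY ⇒ oYooYYY ⇒ oYYooYYY ⇒ oYoYooYYY ⇒ omoYooYYY ⇒ omomooYYY ⇒ omomoomYY ⇒ omomoommY ⇒ omomoommm

S ⇒ SY   [S -> S Y]
SY ⇒ SYY   [S -> S Y]
SYY ⇒ oYY   [S -> o]
oYY ⇒ oYYY   [Y -> Y Y]
oYYY ⇒ oYYYY   [Y -> Y Y]
oYYYY ⇒ oYoYYY   [Y -> Y o]
oYoYYY ⇒ oYooYYY   [Y -> Y o]
oYooYYY ⇒ oYYooYYY   [Y -> Y Y]
oYYooYYY ⇒ oYoYooYYY   [Y -> Y o]
oYoYooYYY ⇒ omoYooYYY   [Y -> m]
omoYooYYY ⇒ omomooYYY   [Y -> m]
omomooYYY ⇒ omomoomYY   [Y -> m]
omomoomYY ⇒ omomoommY   [Y -> m]
omomoommY ⇒ omomoommm   [Y -> m]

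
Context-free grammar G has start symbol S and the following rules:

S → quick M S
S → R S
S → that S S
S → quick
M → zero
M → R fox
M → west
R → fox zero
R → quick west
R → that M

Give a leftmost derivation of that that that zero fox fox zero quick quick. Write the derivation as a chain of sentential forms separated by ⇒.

S ⇒ that S S   [S → that S S]
that S S ⇒ that R S S   [S → R S]
that R S S ⇒ that that M S S   [R → that M]
that that M S S ⇒ that that R fox S S   [M → R fox]
that that R fox S S ⇒ that that that M fox S S   [R → that M]
that that that M fox S S ⇒ that that that zero fox S S   [M → zero]
that that that zero fox S S ⇒ that that that zero fox R S S   [S → R S]
that that that zero fox R S S ⇒ that that that zero fox fox zero S S   [R → fox zero]
that that that zero fox fox zero S S ⇒ that that that zero fox fox zero quick S   [S → quick]
that that that zero fox fox zero quick S ⇒ that that that zero fox fox zero quick quick   [S → quick]

S ⇒ that S S ⇒ that R S S ⇒ that that M S S ⇒ that that R fox S S ⇒ that that that M fox S S ⇒ that that that zero fox S S ⇒ that that that zero fox R S S ⇒ that that that zero fox fox zero S S ⇒ that that that zero fox fox zero quick S ⇒ that that that zero fox fox zero quick quick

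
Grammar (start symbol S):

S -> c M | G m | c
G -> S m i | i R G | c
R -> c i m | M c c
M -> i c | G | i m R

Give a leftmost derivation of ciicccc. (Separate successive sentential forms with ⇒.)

S ⇒ cM   [S -> c M]
cM ⇒ cG   [M -> G]
cG ⇒ ciRG   [G -> i R G]
ciRG ⇒ ciMccG   [R -> M c c]
ciMccG ⇒ ciicccG   [M -> i c]
ciicccG ⇒ ciicccc   [G -> c]

S ⇒ cM ⇒ cG ⇒ ciRG ⇒ ciMccG ⇒ ciicccG ⇒ ciicccc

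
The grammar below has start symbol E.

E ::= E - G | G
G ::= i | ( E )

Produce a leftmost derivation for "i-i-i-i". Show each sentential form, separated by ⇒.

E⇒E-G⇒E-G-G⇒E-G-G-G⇒G-G-G-G⇒i-G-G-G⇒i-i-G-G⇒i-i-i-G⇒i-i-i-i

E ⇒ E-G   [E ::= E - G]
E-G ⇒ E-G-G   [E ::= E - G]
E-G-G ⇒ E-G-G-G   [E ::= E - G]
E-G-G-G ⇒ G-G-G-G   [E ::= G]
G-G-G-G ⇒ i-G-G-G   [G ::= i]
i-G-G-G ⇒ i-i-G-G   [G ::= i]
i-i-G-G ⇒ i-i-i-G   [G ::= i]
i-i-i-G ⇒ i-i-i-i   [G ::= i]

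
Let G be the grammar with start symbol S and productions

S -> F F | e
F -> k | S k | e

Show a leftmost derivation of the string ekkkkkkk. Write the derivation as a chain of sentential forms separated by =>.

S => FF => SkF => FFkF => SkFkF => FFkFkF => SkFkFkF => FFkFkFkF => eFkFkFkF => ekkFkFkF => ekkkkFkF => ekkkkkkF => ekkkkkkk

S => FF   [S -> F F]
FF => SkF   [F -> S k]
SkF => FFkF   [S -> F F]
FFkF => SkFkF   [F -> S k]
SkFkF => FFkFkF   [S -> F F]
FFkFkF => SkFkFkF   [F -> S k]
SkFkFkF => FFkFkFkF   [S -> F F]
FFkFkFkF => eFkFkFkF   [F -> e]
eFkFkFkF => ekkFkFkF   [F -> k]
ekkFkFkF => ekkkkFkF   [F -> k]
ekkkkFkF => ekkkkkkF   [F -> k]
ekkkkkkF => ekkkkkkk   [F -> k]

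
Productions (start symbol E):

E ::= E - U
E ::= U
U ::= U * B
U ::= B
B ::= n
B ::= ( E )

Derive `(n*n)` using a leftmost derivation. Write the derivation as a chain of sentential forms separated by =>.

E => U => B => (E) => (U) => (U*B) => (B*B) => (n*B) => (n*n)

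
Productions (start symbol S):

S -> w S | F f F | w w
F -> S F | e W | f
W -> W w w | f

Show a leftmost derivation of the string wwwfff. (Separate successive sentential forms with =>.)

S=>wS=>wwS=>wwwS=>wwwFfF=>wwwffF=>wwwfff

S => wS   [S -> w S]
wS => wwS   [S -> w S]
wwS => wwwS   [S -> w S]
wwwS => wwwFfF   [S -> F f F]
wwwFfF => wwwffF   [F -> f]
wwwffF => wwwfff   [F -> f]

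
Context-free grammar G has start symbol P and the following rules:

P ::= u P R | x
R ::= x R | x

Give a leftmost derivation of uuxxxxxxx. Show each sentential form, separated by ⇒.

P ⇒ uPR ⇒ uuPRR ⇒ uuxRR ⇒ uuxxRR ⇒ uuxxxR ⇒ uuxxxxR ⇒ uuxxxxxR ⇒ uuxxxxxxR ⇒ uuxxxxxxx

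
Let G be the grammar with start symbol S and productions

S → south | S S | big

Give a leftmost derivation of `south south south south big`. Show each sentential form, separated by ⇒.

S ⇒ S S   [S → S S]
S S ⇒ S S S   [S → S S]
S S S ⇒ south S S   [S → south]
south S S ⇒ south south S   [S → south]
south south S ⇒ south south S S   [S → S S]
south south S S ⇒ south south S S S   [S → S S]
south south S S S ⇒ south south south S S   [S → south]
south south south S S ⇒ south south south south S   [S → south]
south south south south S ⇒ south south south south big   [S → big]

S ⇒ S S ⇒ S S S ⇒ south S S ⇒ south south S ⇒ south south S S ⇒ south south S S S ⇒ south south south S S ⇒ south south south south S ⇒ south south south south big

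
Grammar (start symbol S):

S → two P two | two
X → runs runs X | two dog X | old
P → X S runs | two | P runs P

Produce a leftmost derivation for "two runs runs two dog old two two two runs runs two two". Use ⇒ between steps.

S ⇒ two P two   [S → two P two]
two P two ⇒ two P runs P two   [P → P runs P]
two P runs P two ⇒ two X S runs runs P two   [P → X S runs]
two X S runs runs P two ⇒ two runs runs X S runs runs P two   [X → runs runs X]
two runs runs X S runs runs P two ⇒ two runs runs two dog X S runs runs P two   [X → two dog X]
two runs runs two dog X S runs runs P two ⇒ two runs runs two dog old S runs runs P two   [X → old]
two runs runs two dog old S runs runs P two ⇒ two runs runs two dog old two P two runs runs P two   [S → two P two]
two runs runs two dog old two P two runs runs P two ⇒ two runs runs two dog old two two two runs runs P two   [P → two]
two runs runs two dog old two two two runs runs P two ⇒ two runs runs two dog old two two two runs runs two two   [P → two]

S ⇒ two P two ⇒ two P runs P two ⇒ two X S runs runs P two ⇒ two runs runs X S runs runs P two ⇒ two runs runs two dog X S runs runs P two ⇒ two runs runs two dog old S runs runs P two ⇒ two runs runs two dog old two P two runs runs P two ⇒ two runs runs two dog old two two two runs runs P two ⇒ two runs runs two dog old two two two runs runs two two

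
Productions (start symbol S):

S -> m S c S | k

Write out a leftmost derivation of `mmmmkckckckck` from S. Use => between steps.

S => mScS => mmScScS => mmmScScScS => mmmmScScScScS => mmmmkcScScScS => mmmmkckcScScS => mmmmkckckcScS => mmmmkckckckcS => mmmmkckckckck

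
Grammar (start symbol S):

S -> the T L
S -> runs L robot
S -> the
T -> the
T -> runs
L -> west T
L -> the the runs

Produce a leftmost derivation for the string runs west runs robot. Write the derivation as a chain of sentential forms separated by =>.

S => runs L robot => runs west T robot => runs west runs robot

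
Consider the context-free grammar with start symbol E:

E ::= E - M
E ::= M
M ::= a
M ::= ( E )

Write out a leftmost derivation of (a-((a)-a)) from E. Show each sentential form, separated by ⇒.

E⇒M⇒(E)⇒(E-M)⇒(M-M)⇒(a-M)⇒(a-(E))⇒(a-(E-M))⇒(a-(M-M))⇒(a-((E)-M))⇒(a-((M)-M))⇒(a-((a)-M))⇒(a-((a)-a))

E ⇒ M   [E ::= M]
M ⇒ (E)   [M ::= ( E )]
(E) ⇒ (E-M)   [E ::= E - M]
(E-M) ⇒ (M-M)   [E ::= M]
(M-M) ⇒ (a-M)   [M ::= a]
(a-M) ⇒ (a-(E))   [M ::= ( E )]
(a-(E)) ⇒ (a-(E-M))   [E ::= E - M]
(a-(E-M)) ⇒ (a-(M-M))   [E ::= M]
(a-(M-M)) ⇒ (a-((E)-M))   [M ::= ( E )]
(a-((E)-M)) ⇒ (a-((M)-M))   [E ::= M]
(a-((M)-M)) ⇒ (a-((a)-M))   [M ::= a]
(a-((a)-M)) ⇒ (a-((a)-a))   [M ::= a]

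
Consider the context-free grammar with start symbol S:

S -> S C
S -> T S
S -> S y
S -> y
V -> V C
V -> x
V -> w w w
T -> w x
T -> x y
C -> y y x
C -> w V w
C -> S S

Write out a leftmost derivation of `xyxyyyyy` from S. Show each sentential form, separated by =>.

S => Sy   [S -> S y]
Sy => Syy   [S -> S y]
Syy => Syyy   [S -> S y]
Syyy => TSyyy   [S -> T S]
TSyyy => xySyyy   [T -> x y]
xySyyy => xyTSyyy   [S -> T S]
xyTSyyy => xyxySyyy   [T -> x y]
xyxySyyy => xyxyyyyy   [S -> y]

S => Sy => Syy => Syyy => TSyyy => xySyyy => xyTSyyy => xyxySyyy => xyxyyyyy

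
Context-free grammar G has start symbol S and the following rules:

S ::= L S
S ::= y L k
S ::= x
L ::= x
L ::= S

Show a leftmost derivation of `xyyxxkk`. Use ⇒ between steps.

S ⇒ LS   [S ::= L S]
LS ⇒ SS   [L ::= S]
SS ⇒ xS   [S ::= x]
xS ⇒ xyLk   [S ::= y L k]
xyLk ⇒ xySk   [L ::= S]
xySk ⇒ xyyLkk   [S ::= y L k]
xyyLkk ⇒ xyySkk   [L ::= S]
xyySkk ⇒ xyyLSkk   [S ::= L S]
xyyLSkk ⇒ xyyxSkk   [L ::= x]
xyyxSkk ⇒ xyyxxkk   [S ::= x]

S ⇒ LS ⇒ SS ⇒ xS ⇒ xyLk ⇒ xySk ⇒ xyyLkk ⇒ xyySkk ⇒ xyyLSkk ⇒ xyyxSkk ⇒ xyyxxkk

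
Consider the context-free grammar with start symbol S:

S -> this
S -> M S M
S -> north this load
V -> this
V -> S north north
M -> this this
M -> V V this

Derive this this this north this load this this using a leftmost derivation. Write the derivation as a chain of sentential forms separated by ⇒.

S ⇒ M S M ⇒ V V this S M ⇒ this V this S M ⇒ this this this S M ⇒ this this this north this load M ⇒ this this this north this load this this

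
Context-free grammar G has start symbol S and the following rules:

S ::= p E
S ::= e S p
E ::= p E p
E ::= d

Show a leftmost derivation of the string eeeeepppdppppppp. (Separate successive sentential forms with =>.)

S => eSp => eeSpp => eeeSppp => eeeeSpppp => eeeeeSppppp => eeeeepEppppp => eeeeeppEpppppp => eeeeepppEppppppp => eeeeepppdppppppp

S => eSp   [S ::= e S p]
eSp => eeSpp   [S ::= e S p]
eeSpp => eeeSppp   [S ::= e S p]
eeeSppp => eeeeSpppp   [S ::= e S p]
eeeeSpppp => eeeeeSppppp   [S ::= e S p]
eeeeeSppppp => eeeeepEppppp   [S ::= p E]
eeeeepEppppp => eeeeeppEpppppp   [E ::= p E p]
eeeeeppEpppppp => eeeeepppEppppppp   [E ::= p E p]
eeeeepppEppppppp => eeeeepppdppppppp   [E ::= d]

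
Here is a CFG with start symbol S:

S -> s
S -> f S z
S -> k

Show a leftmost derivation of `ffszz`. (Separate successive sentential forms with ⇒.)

S ⇒ fSz   [S -> f S z]
fSz ⇒ ffSzz   [S -> f S z]
ffSzz ⇒ ffszz   [S -> s]

S⇒fSz⇒ffSzz⇒ffszz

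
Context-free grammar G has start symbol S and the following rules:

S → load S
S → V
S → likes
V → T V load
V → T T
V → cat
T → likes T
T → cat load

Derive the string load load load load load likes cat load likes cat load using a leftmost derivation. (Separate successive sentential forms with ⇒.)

S ⇒ load S ⇒ load load S ⇒ load load load S ⇒ load load load load S ⇒ load load load load load S ⇒ load load load load load V ⇒ load load load load load T T ⇒ load load load load load likes T T ⇒ load load load load load likes cat load T ⇒ load load load load load likes cat load likes T ⇒ load load load load load likes cat load likes cat load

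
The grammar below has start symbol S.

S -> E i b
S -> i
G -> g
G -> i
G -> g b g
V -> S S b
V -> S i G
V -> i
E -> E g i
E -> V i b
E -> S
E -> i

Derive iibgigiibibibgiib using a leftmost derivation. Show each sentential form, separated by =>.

S => Eib => Egiib => Vibgiib => SSbibgiib => EibSbibgiib => EgiibSbibgiib => EgigiibSbibgiib => SgigiibSbibgiib => EibgigiibSbibgiib => iibgigiibSbibgiib => iibgigiibibibgiib

S => Eib   [S -> E i b]
Eib => Egiib   [E -> E g i]
Egiib => Vibgiib   [E -> V i b]
Vibgiib => SSbibgiib   [V -> S S b]
SSbibgiib => EibSbibgiib   [S -> E i b]
EibSbibgiib => EgiibSbibgiib   [E -> E g i]
EgiibSbibgiib => EgigiibSbibgiib   [E -> E g i]
EgigiibSbibgiib => SgigiibSbibgiib   [E -> S]
SgigiibSbibgiib => EibgigiibSbibgiib   [S -> E i b]
EibgigiibSbibgiib => iibgigiibSbibgiib   [E -> i]
iibgigiibSbibgiib => iibgigiibibibgiib   [S -> i]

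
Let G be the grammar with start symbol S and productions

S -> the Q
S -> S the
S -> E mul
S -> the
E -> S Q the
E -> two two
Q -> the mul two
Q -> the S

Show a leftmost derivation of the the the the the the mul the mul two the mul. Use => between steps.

S => the Q => the the S => the the E mul => the the S Q the mul => the the E mul Q the mul => the the S Q the mul Q the mul => the the the Q the mul Q the mul => the the the the S the mul Q the mul => the the the the the the mul Q the mul => the the the the the the mul the mul two the mul

S => the Q   [S -> the Q]
the Q => the the S   [Q -> the S]
the the S => the the E mul   [S -> E mul]
the the E mul => the the S Q the mul   [E -> S Q the]
the the S Q the mul => the the E mul Q the mul   [S -> E mul]
the the E mul Q the mul => the the S Q the mul Q the mul   [E -> S Q the]
the the S Q the mul Q the mul => the the the Q the mul Q the mul   [S -> the]
the the the Q the mul Q the mul => the the the the S the mul Q the mul   [Q -> the S]
the the the the S the mul Q the mul => the the the the the the mul Q the mul   [S -> the]
the the the the the the mul Q the mul => the the the the the the mul the mul two the mul   [Q -> the mul two]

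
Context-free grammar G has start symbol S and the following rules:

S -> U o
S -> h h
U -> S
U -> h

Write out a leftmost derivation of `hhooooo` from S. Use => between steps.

S => Uo => So => Uoo => Soo => Uooo => Sooo => Uoooo => Soooo => Uooooo => Sooooo => hhooooo

S => Uo   [S -> U o]
Uo => So   [U -> S]
So => Uoo   [S -> U o]
Uoo => Soo   [U -> S]
Soo => Uooo   [S -> U o]
Uooo => Sooo   [U -> S]
Sooo => Uoooo   [S -> U o]
Uoooo => Soooo   [U -> S]
Soooo => Uooooo   [S -> U o]
Uooooo => Sooooo   [U -> S]
Sooooo => hhooooo   [S -> h h]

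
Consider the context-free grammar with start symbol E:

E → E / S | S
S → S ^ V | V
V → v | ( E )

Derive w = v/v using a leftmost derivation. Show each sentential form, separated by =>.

E=>E/S=>S/S=>V/S=>v/S=>v/V=>v/v

E => E/S   [E → E / S]
E/S => S/S   [E → S]
S/S => V/S   [S → V]
V/S => v/S   [V → v]
v/S => v/V   [S → V]
v/V => v/v   [V → v]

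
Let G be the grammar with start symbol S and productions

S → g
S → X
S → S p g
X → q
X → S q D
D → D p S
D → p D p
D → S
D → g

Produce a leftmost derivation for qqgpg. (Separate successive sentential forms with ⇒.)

S⇒Spg⇒Xpg⇒SqDpg⇒XqDpg⇒qqDpg⇒qqgpg

S ⇒ Spg   [S → S p g]
Spg ⇒ Xpg   [S → X]
Xpg ⇒ SqDpg   [X → S q D]
SqDpg ⇒ XqDpg   [S → X]
XqDpg ⇒ qqDpg   [X → q]
qqDpg ⇒ qqgpg   [D → g]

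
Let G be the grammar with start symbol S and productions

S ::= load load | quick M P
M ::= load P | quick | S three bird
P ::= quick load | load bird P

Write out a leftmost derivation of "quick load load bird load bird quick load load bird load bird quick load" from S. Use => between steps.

S => quick M P   [S ::= quick M P]
quick M P => quick load P P   [M ::= load P]
quick load P P => quick load load bird P P   [P ::= load bird P]
quick load load bird P P => quick load load bird load bird P P   [P ::= load bird P]
quick load load bird load bird P P => quick load load bird load bird quick load P   [P ::= quick load]
quick load load bird load bird quick load P => quick load load bird load bird quick load load bird P   [P ::= load bird P]
quick load load bird load bird quick load load bird P => quick load load bird load bird quick load load bird load bird P   [P ::= load bird P]
quick load load bird load bird quick load load bird load bird P => quick load load bird load bird quick load load bird load bird quick load   [P ::= quick load]

S => quick M P => quick load P P => quick load load bird P P => quick load load bird load bird P P => quick load load bird load bird quick load P => quick load load bird load bird quick load load bird P => quick load load bird load bird quick load load bird load bird P => quick load load bird load bird quick load load bird load bird quick load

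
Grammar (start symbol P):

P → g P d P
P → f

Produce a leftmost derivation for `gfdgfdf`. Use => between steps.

P => gPdP => gfdP => gfdgPdP => gfdgfdP => gfdgfdf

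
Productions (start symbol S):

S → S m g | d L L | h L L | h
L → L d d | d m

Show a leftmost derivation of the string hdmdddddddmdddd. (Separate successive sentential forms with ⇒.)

S ⇒ hLL ⇒ hLddL ⇒ hLddddL ⇒ hLddddddL ⇒ hdmddddddL ⇒ hdmddddddLdd ⇒ hdmddddddLdddd ⇒ hdmdddddddmdddd

S ⇒ hLL   [S → h L L]
hLL ⇒ hLddL   [L → L d d]
hLddL ⇒ hLddddL   [L → L d d]
hLddddL ⇒ hLddddddL   [L → L d d]
hLddddddL ⇒ hdmddddddL   [L → d m]
hdmddddddL ⇒ hdmddddddLdd   [L → L d d]
hdmddddddLdd ⇒ hdmddddddLdddd   [L → L d d]
hdmddddddLdddd ⇒ hdmdddddddmdddd   [L → d m]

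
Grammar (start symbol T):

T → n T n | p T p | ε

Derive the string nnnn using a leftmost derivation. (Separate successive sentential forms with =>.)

T=>nTn=>nnTnn=>nnnn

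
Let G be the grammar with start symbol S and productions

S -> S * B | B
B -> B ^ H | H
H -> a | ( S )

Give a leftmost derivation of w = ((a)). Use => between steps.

S => B   [S -> B]
B => H   [B -> H]
H => (S)   [H -> ( S )]
(S) => (B)   [S -> B]
(B) => (H)   [B -> H]
(H) => ((S))   [H -> ( S )]
((S)) => ((B))   [S -> B]
((B)) => ((H))   [B -> H]
((H)) => ((a))   [H -> a]

S => B => H => (S) => (B) => (H) => ((S)) => ((B)) => ((H)) => ((a))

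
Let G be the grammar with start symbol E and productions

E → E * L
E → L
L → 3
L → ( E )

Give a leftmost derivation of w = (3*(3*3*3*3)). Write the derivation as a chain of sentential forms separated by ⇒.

E ⇒ L ⇒ (E) ⇒ (E*L) ⇒ (L*L) ⇒ (3*L) ⇒ (3*(E)) ⇒ (3*(E*L)) ⇒ (3*(E*L*L)) ⇒ (3*(E*L*L*L)) ⇒ (3*(L*L*L*L)) ⇒ (3*(3*L*L*L)) ⇒ (3*(3*3*L*L)) ⇒ (3*(3*3*3*L)) ⇒ (3*(3*3*3*3))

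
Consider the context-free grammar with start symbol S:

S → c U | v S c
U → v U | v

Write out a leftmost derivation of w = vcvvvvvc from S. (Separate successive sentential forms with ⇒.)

S ⇒ vSc   [S → v S c]
vSc ⇒ vcUc   [S → c U]
vcUc ⇒ vcvUc   [U → v U]
vcvUc ⇒ vcvvUc   [U → v U]
vcvvUc ⇒ vcvvvUc   [U → v U]
vcvvvUc ⇒ vcvvvvUc   [U → v U]
vcvvvvUc ⇒ vcvvvvvc   [U → v]

S ⇒ vSc ⇒ vcUc ⇒ vcvUc ⇒ vcvvUc ⇒ vcvvvUc ⇒ vcvvvvUc ⇒ vcvvvvvc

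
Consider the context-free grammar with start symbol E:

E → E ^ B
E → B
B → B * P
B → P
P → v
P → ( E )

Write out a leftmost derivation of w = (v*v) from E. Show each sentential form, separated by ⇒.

E ⇒ B   [E → B]
B ⇒ P   [B → P]
P ⇒ (E)   [P → ( E )]
(E) ⇒ (B)   [E → B]
(B) ⇒ (B*P)   [B → B * P]
(B*P) ⇒ (P*P)   [B → P]
(P*P) ⇒ (v*P)   [P → v]
(v*P) ⇒ (v*v)   [P → v]

E⇒B⇒P⇒(E)⇒(B)⇒(B*P)⇒(P*P)⇒(v*P)⇒(v*v)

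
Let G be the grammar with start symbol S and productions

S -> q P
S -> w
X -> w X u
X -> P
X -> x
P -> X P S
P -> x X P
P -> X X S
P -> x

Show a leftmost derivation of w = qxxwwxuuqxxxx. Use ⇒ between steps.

S⇒qP⇒qxXP⇒qxPP⇒qxXXSP⇒qxxXSP⇒qxxwXuSP⇒qxxwwXuuSP⇒qxxwwPuuSP⇒qxxwwxuuSP⇒qxxwwxuuqPP⇒qxxwwxuuqxXPP⇒qxxwwxuuqxxPP⇒qxxwwxuuqxxxP⇒qxxwwxuuqxxxx

S ⇒ qP   [S -> q P]
qP ⇒ qxXP   [P -> x X P]
qxXP ⇒ qxPP   [X -> P]
qxPP ⇒ qxXXSP   [P -> X X S]
qxXXSP ⇒ qxxXSP   [X -> x]
qxxXSP ⇒ qxxwXuSP   [X -> w X u]
qxxwXuSP ⇒ qxxwwXuuSP   [X -> w X u]
qxxwwXuuSP ⇒ qxxwwPuuSP   [X -> P]
qxxwwPuuSP ⇒ qxxwwxuuSP   [P -> x]
qxxwwxuuSP ⇒ qxxwwxuuqPP   [S -> q P]
qxxwwxuuqPP ⇒ qxxwwxuuqxXPP   [P -> x X P]
qxxwwxuuqxXPP ⇒ qxxwwxuuqxxPP   [X -> x]
qxxwwxuuqxxPP ⇒ qxxwwxuuqxxxP   [P -> x]
qxxwwxuuqxxxP ⇒ qxxwwxuuqxxxx   [P -> x]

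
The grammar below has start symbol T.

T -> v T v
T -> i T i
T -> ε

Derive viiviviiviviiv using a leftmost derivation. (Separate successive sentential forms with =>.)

T => vTv   [T -> v T v]
vTv => viTiv   [T -> i T i]
viTiv => viiTiiv   [T -> i T i]
viiTiiv => viivTviiv   [T -> v T v]
viivTviiv => viiviTiviiv   [T -> i T i]
viiviTiviiv => viivivTviviiv   [T -> v T v]
viivivTviviiv => viiviviTiviviiv   [T -> i T i]
viiviviTiviviiv => viiviviiviviiv   [T -> ε]

T=>vTv=>viTiv=>viiTiiv=>viivTviiv=>viiviTiviiv=>viivivTviviiv=>viiviviTiviviiv=>viiviviiviviiv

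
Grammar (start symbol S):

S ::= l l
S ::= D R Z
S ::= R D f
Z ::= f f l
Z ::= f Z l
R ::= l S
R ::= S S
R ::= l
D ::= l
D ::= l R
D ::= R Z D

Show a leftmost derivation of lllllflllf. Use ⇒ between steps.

S⇒RDf⇒SSDf⇒RDfSDf⇒SSDfSDf⇒llSDfSDf⇒llllDfSDf⇒lllllfSDf⇒lllllfllDf⇒lllllflllf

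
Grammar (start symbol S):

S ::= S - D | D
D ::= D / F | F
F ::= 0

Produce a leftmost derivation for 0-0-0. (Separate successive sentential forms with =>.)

S => S-D => S-D-D => D-D-D => F-D-D => 0-D-D => 0-F-D => 0-0-D => 0-0-F => 0-0-0

S => S-D   [S ::= S - D]
S-D => S-D-D   [S ::= S - D]
S-D-D => D-D-D   [S ::= D]
D-D-D => F-D-D   [D ::= F]
F-D-D => 0-D-D   [F ::= 0]
0-D-D => 0-F-D   [D ::= F]
0-F-D => 0-0-D   [F ::= 0]
0-0-D => 0-0-F   [D ::= F]
0-0-F => 0-0-0   [F ::= 0]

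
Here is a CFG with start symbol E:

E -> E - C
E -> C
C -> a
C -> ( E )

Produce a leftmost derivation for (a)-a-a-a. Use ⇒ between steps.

E⇒E-C⇒E-C-C⇒E-C-C-C⇒C-C-C-C⇒(E)-C-C-C⇒(C)-C-C-C⇒(a)-C-C-C⇒(a)-a-C-C⇒(a)-a-a-C⇒(a)-a-a-a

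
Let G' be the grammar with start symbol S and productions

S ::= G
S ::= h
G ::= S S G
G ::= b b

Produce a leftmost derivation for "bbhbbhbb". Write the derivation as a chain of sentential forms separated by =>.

S => G => SSG => GSG => SSGSG => GSGSG => bbSGSG => bbhGSG => bbhbbSG => bbhbbhG => bbhbbhbb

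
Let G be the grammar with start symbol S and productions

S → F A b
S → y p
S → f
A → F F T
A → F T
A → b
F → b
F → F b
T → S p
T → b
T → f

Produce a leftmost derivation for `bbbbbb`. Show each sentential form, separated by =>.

S => FAb   [S → F A b]
FAb => FbAb   [F → F b]
FbAb => FbbAb   [F → F b]
FbbAb => FbbbAb   [F → F b]
FbbbAb => bbbbAb   [F → b]
bbbbAb => bbbbbb   [A → b]

S => FAb => FbAb => FbbAb => FbbbAb => bbbbAb => bbbbbb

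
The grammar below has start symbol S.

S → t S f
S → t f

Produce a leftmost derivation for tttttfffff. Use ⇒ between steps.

S ⇒ tSf ⇒ ttSff ⇒ tttSfff ⇒ ttttSffff ⇒ tttttfffff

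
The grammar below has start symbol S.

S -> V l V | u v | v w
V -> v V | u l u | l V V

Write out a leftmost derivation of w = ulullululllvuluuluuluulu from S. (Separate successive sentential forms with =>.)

S=>VlV=>ululV=>ulullVV=>ululluluV=>ulullululVV=>ulullulullVVV=>ulullululllVVVV=>ulullululllvVVVV=>ulullululllvuluVVV=>ulullululllvuluuluVV=>ulullululllvuluuluuluV=>ulullululllvuluuluuluulu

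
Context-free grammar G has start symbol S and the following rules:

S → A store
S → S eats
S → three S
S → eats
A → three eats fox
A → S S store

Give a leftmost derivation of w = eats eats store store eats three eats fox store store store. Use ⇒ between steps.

S ⇒ A store ⇒ S S store store ⇒ S eats S store store ⇒ A store eats S store store ⇒ S S store store eats S store store ⇒ eats S store store eats S store store ⇒ eats eats store store eats S store store ⇒ eats eats store store eats A store store store ⇒ eats eats store store eats three eats fox store store store

S ⇒ A store   [S → A store]
A store ⇒ S S store store   [A → S S store]
S S store store ⇒ S eats S store store   [S → S eats]
S eats S store store ⇒ A store eats S store store   [S → A store]
A store eats S store store ⇒ S S store store eats S store store   [A → S S store]
S S store store eats S store store ⇒ eats S store store eats S store store   [S → eats]
eats S store store eats S store store ⇒ eats eats store store eats S store store   [S → eats]
eats eats store store eats S store store ⇒ eats eats store store eats A store store store   [S → A store]
eats eats store store eats A store store store ⇒ eats eats store store eats three eats fox store store store   [A → three eats fox]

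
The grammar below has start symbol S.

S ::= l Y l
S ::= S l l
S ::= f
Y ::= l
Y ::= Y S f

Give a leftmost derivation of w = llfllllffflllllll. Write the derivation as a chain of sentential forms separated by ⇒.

S ⇒ Sll   [S ::= S l l]
Sll ⇒ Sllll   [S ::= S l l]
Sllll ⇒ Sllllll   [S ::= S l l]
Sllllll ⇒ lYlllllll   [S ::= l Y l]
lYlllllll ⇒ lYSflllllll   [Y ::= Y S f]
lYSflllllll ⇒ lYSfSflllllll   [Y ::= Y S f]
lYSfSflllllll ⇒ llSfSflllllll   [Y ::= l]
llSfSflllllll ⇒ llSllfSflllllll   [S ::= S l l]
llSllfSflllllll ⇒ llSllllfSflllllll   [S ::= S l l]
llSllllfSflllllll ⇒ llfllllfSflllllll   [S ::= f]
llfllllfSflllllll ⇒ llfllllffflllllll   [S ::= f]

S ⇒ Sll ⇒ Sllll ⇒ Sllllll ⇒ lYlllllll ⇒ lYSflllllll ⇒ lYSfSflllllll ⇒ llSfSflllllll ⇒ llSllfSflllllll ⇒ llSllllfSflllllll ⇒ llfllllfSflllllll ⇒ llfllllffflllllll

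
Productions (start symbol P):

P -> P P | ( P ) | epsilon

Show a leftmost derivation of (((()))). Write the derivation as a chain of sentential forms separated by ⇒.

P ⇒ PP ⇒ PPP ⇒ (P)PP ⇒ ((P))PP ⇒ (((P)))PP ⇒ ((((P))))PP ⇒ (((())))PP ⇒ (((())))P ⇒ (((())))

P ⇒ PP   [P -> P P]
PP ⇒ PPP   [P -> P P]
PPP ⇒ (P)PP   [P -> ( P )]
(P)PP ⇒ ((P))PP   [P -> ( P )]
((P))PP ⇒ (((P)))PP   [P -> ( P )]
(((P)))PP ⇒ ((((P))))PP   [P -> ( P )]
((((P))))PP ⇒ (((())))PP   [P -> epsilon]
(((())))PP ⇒ (((())))P   [P -> epsilon]
(((())))P ⇒ (((())))   [P -> epsilon]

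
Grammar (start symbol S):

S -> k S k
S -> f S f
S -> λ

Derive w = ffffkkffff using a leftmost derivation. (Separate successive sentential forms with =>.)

S=>fSf=>ffSff=>fffSfff=>ffffSffff=>ffffkSkffff=>ffffkkffff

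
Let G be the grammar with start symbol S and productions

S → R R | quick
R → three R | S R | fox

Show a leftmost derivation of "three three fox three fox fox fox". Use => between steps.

S => R R => S R R => R R R R => three R R R R => three three R R R R => three three fox R R R => three three fox three R R R => three three fox three fox R R => three three fox three fox fox R => three three fox three fox fox fox

S => R R   [S → R R]
R R => S R R   [R → S R]
S R R => R R R R   [S → R R]
R R R R => three R R R R   [R → three R]
three R R R R => three three R R R R   [R → three R]
three three R R R R => three three fox R R R   [R → fox]
three three fox R R R => three three fox three R R R   [R → three R]
three three fox three R R R => three three fox three fox R R   [R → fox]
three three fox three fox R R => three three fox three fox fox R   [R → fox]
three three fox three fox fox R => three three fox three fox fox fox   [R → fox]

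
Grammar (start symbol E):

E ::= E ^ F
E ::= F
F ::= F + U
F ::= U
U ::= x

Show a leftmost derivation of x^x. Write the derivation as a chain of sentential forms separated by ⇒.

E ⇒ E^F   [E ::= E ^ F]
E^F ⇒ F^F   [E ::= F]
F^F ⇒ U^F   [F ::= U]
U^F ⇒ x^F   [U ::= x]
x^F ⇒ x^U   [F ::= U]
x^U ⇒ x^x   [U ::= x]

E⇒E^F⇒F^F⇒U^F⇒x^F⇒x^U⇒x^x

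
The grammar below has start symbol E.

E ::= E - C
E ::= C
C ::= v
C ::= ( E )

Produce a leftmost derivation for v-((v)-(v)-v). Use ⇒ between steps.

E⇒E-C⇒C-C⇒v-C⇒v-(E)⇒v-(E-C)⇒v-(E-C-C)⇒v-(C-C-C)⇒v-((E)-C-C)⇒v-((C)-C-C)⇒v-((v)-C-C)⇒v-((v)-(E)-C)⇒v-((v)-(C)-C)⇒v-((v)-(v)-C)⇒v-((v)-(v)-v)

E ⇒ E-C   [E ::= E - C]
E-C ⇒ C-C   [E ::= C]
C-C ⇒ v-C   [C ::= v]
v-C ⇒ v-(E)   [C ::= ( E )]
v-(E) ⇒ v-(E-C)   [E ::= E - C]
v-(E-C) ⇒ v-(E-C-C)   [E ::= E - C]
v-(E-C-C) ⇒ v-(C-C-C)   [E ::= C]
v-(C-C-C) ⇒ v-((E)-C-C)   [C ::= ( E )]
v-((E)-C-C) ⇒ v-((C)-C-C)   [E ::= C]
v-((C)-C-C) ⇒ v-((v)-C-C)   [C ::= v]
v-((v)-C-C) ⇒ v-((v)-(E)-C)   [C ::= ( E )]
v-((v)-(E)-C) ⇒ v-((v)-(C)-C)   [E ::= C]
v-((v)-(C)-C) ⇒ v-((v)-(v)-C)   [C ::= v]
v-((v)-(v)-C) ⇒ v-((v)-(v)-v)   [C ::= v]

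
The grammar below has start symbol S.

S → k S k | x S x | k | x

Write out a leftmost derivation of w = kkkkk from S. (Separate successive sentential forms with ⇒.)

S ⇒ kSk ⇒ kkSkk ⇒ kkkkk

S ⇒ kSk   [S → k S k]
kSk ⇒ kkSkk   [S → k S k]
kkSkk ⇒ kkkkk   [S → k]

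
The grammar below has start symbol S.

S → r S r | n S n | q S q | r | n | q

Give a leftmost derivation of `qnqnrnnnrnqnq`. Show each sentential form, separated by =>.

S => qSq => qnSnq => qnqSqnq => qnqnSnqnq => qnqnrSrnqnq => qnqnrnSnrnqnq => qnqnrnnnrnqnq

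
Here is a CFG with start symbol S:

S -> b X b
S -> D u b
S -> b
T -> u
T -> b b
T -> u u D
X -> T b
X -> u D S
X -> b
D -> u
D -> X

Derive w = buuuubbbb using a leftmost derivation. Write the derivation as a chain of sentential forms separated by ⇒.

S ⇒ bXb   [S -> b X b]
bXb ⇒ buDSb   [X -> u D S]
buDSb ⇒ buXSb   [D -> X]
buXSb ⇒ buuDSSb   [X -> u D S]
buuDSSb ⇒ buuXSSb   [D -> X]
buuXSSb ⇒ buuuDSSSb   [X -> u D S]
buuuDSSSb ⇒ buuuuSSSb   [D -> u]
buuuuSSSb ⇒ buuuubSSb   [S -> b]
buuuubSSb ⇒ buuuubbSb   [S -> b]
buuuubbSb ⇒ buuuubbbb   [S -> b]

S ⇒ bXb ⇒ buDSb ⇒ buXSb ⇒ buuDSSb ⇒ buuXSSb ⇒ buuuDSSSb ⇒ buuuuSSSb ⇒ buuuubSSb ⇒ buuuubbSb ⇒ buuuubbbb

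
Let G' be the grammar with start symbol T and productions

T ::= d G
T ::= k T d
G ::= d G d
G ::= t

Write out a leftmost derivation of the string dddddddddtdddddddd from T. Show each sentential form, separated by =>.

T => dG => ddGd => dddGdd => ddddGddd => dddddGdddd => ddddddGddddd => dddddddGdddddd => ddddddddGddddddd => dddddddddGdddddddd => dddddddddtdddddddd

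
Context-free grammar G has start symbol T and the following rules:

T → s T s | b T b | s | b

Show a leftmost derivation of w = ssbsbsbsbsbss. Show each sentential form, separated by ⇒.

T⇒sTs⇒ssTss⇒ssbTbss⇒ssbsTsbss⇒ssbsbTbsbss⇒ssbsbsTsbsbss⇒ssbsbsbsbsbss

T ⇒ sTs   [T → s T s]
sTs ⇒ ssTss   [T → s T s]
ssTss ⇒ ssbTbss   [T → b T b]
ssbTbss ⇒ ssbsTsbss   [T → s T s]
ssbsTsbss ⇒ ssbsbTbsbss   [T → b T b]
ssbsbTbsbss ⇒ ssbsbsTsbsbss   [T → s T s]
ssbsbsTsbsbss ⇒ ssbsbsbsbsbss   [T → b]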